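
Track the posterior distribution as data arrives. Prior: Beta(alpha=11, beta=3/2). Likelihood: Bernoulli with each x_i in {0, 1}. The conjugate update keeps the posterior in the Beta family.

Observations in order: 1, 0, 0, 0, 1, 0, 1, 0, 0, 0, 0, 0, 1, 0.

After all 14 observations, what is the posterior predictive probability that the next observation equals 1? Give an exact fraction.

30/53

obs 1: x=1 → posterior Beta(12, 3/2)
obs 2: x=0 → posterior Beta(12, 5/2)
obs 3: x=0 → posterior Beta(12, 7/2)
obs 4: x=0 → posterior Beta(12, 9/2)
obs 5: x=1 → posterior Beta(13, 9/2)
obs 6: x=0 → posterior Beta(13, 11/2)
obs 7: x=1 → posterior Beta(14, 11/2)
obs 8: x=0 → posterior Beta(14, 13/2)
obs 9: x=0 → posterior Beta(14, 15/2)
obs 10: x=0 → posterior Beta(14, 17/2)
obs 11: x=0 → posterior Beta(14, 19/2)
obs 12: x=0 → posterior Beta(14, 21/2)
obs 13: x=1 → posterior Beta(15, 21/2)
obs 14: x=0 → posterior Beta(15, 23/2)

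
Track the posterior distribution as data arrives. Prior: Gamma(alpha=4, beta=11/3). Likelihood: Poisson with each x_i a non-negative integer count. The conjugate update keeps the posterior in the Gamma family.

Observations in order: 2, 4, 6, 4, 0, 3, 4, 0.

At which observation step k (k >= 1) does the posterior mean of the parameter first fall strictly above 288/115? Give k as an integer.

k = 4

obs 1: x=2 → posterior Gamma(6, 14/3)
obs 2: x=4 → posterior Gamma(10, 17/3)
obs 3: x=6 → posterior Gamma(16, 20/3)
obs 4: x=4 → posterior Gamma(20, 23/3)
obs 5: x=0 → posterior Gamma(20, 26/3)
obs 6: x=3 → posterior Gamma(23, 29/3)
obs 7: x=4 → posterior Gamma(27, 32/3)
obs 8: x=0 → posterior Gamma(27, 35/3)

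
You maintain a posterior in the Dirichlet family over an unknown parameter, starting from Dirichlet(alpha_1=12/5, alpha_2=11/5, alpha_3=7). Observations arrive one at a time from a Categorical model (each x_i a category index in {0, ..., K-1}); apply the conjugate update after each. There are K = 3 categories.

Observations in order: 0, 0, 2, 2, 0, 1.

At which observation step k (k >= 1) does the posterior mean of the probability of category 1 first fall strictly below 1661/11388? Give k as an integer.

k = 4

obs 1: x=0 → posterior Dirichlet(17/5, 11/5, 7)
obs 2: x=0 → posterior Dirichlet(22/5, 11/5, 7)
obs 3: x=2 → posterior Dirichlet(22/5, 11/5, 8)
obs 4: x=2 → posterior Dirichlet(22/5, 11/5, 9)
obs 5: x=0 → posterior Dirichlet(27/5, 11/5, 9)
obs 6: x=1 → posterior Dirichlet(27/5, 16/5, 9)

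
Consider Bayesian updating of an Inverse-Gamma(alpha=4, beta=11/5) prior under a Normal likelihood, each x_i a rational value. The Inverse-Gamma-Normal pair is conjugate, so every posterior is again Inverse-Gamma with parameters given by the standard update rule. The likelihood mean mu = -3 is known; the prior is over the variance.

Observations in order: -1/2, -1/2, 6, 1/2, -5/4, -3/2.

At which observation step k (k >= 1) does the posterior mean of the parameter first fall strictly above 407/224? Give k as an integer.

obs 1: x=-1/2 → posterior Inverse-Gamma(9/2, 213/40)
obs 2: x=-1/2 → posterior Inverse-Gamma(5, 169/20)
obs 3: x=6 → posterior Inverse-Gamma(11/2, 979/20)
obs 4: x=1/2 → posterior Inverse-Gamma(6, 2203/40)
obs 5: x=-5/4 → posterior Inverse-Gamma(13/2, 9057/160)
obs 6: x=-3/2 → posterior Inverse-Gamma(7, 9237/160)

k = 2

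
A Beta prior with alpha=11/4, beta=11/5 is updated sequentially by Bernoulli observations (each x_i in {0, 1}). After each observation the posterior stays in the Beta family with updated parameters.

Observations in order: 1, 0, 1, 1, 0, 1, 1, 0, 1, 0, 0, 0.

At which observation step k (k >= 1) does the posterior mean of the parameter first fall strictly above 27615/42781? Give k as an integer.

obs 1: x=1 → posterior Beta(15/4, 11/5)
obs 2: x=0 → posterior Beta(15/4, 16/5)
obs 3: x=1 → posterior Beta(19/4, 16/5)
obs 4: x=1 → posterior Beta(23/4, 16/5)
obs 5: x=0 → posterior Beta(23/4, 21/5)
obs 6: x=1 → posterior Beta(27/4, 21/5)
obs 7: x=1 → posterior Beta(31/4, 21/5)
obs 8: x=0 → posterior Beta(31/4, 26/5)
obs 9: x=1 → posterior Beta(35/4, 26/5)
obs 10: x=0 → posterior Beta(35/4, 31/5)
obs 11: x=0 → posterior Beta(35/4, 36/5)
obs 12: x=0 → posterior Beta(35/4, 41/5)

k = 7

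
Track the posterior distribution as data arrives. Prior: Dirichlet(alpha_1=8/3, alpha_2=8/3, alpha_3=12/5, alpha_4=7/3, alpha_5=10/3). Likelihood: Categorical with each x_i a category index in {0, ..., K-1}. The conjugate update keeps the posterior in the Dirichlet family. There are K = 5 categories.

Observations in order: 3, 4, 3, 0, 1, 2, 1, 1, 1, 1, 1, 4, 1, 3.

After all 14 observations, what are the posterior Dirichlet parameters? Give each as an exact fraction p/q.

alpha_1=11/3, alpha_2=29/3, alpha_3=17/5, alpha_4=16/3, alpha_5=16/3

obs 1: x=3 → posterior Dirichlet(8/3, 8/3, 12/5, 10/3, 10/3)
obs 2: x=4 → posterior Dirichlet(8/3, 8/3, 12/5, 10/3, 13/3)
obs 3: x=3 → posterior Dirichlet(8/3, 8/3, 12/5, 13/3, 13/3)
obs 4: x=0 → posterior Dirichlet(11/3, 8/3, 12/5, 13/3, 13/3)
obs 5: x=1 → posterior Dirichlet(11/3, 11/3, 12/5, 13/3, 13/3)
obs 6: x=2 → posterior Dirichlet(11/3, 11/3, 17/5, 13/3, 13/3)
obs 7: x=1 → posterior Dirichlet(11/3, 14/3, 17/5, 13/3, 13/3)
obs 8: x=1 → posterior Dirichlet(11/3, 17/3, 17/5, 13/3, 13/3)
obs 9: x=1 → posterior Dirichlet(11/3, 20/3, 17/5, 13/3, 13/3)
obs 10: x=1 → posterior Dirichlet(11/3, 23/3, 17/5, 13/3, 13/3)
obs 11: x=1 → posterior Dirichlet(11/3, 26/3, 17/5, 13/3, 13/3)
obs 12: x=4 → posterior Dirichlet(11/3, 26/3, 17/5, 13/3, 16/3)
obs 13: x=1 → posterior Dirichlet(11/3, 29/3, 17/5, 13/3, 16/3)
obs 14: x=3 → posterior Dirichlet(11/3, 29/3, 17/5, 16/3, 16/3)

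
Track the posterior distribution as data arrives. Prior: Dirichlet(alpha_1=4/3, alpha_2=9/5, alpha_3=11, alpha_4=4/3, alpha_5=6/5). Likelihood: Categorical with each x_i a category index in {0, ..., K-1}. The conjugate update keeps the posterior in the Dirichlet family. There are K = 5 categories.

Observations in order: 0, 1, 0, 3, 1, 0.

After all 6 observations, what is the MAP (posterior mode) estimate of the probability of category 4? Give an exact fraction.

obs 1: x=0 → posterior Dirichlet(7/3, 9/5, 11, 4/3, 6/5)
obs 2: x=1 → posterior Dirichlet(7/3, 14/5, 11, 4/3, 6/5)
obs 3: x=0 → posterior Dirichlet(10/3, 14/5, 11, 4/3, 6/5)
obs 4: x=3 → posterior Dirichlet(10/3, 14/5, 11, 7/3, 6/5)
obs 5: x=1 → posterior Dirichlet(10/3, 19/5, 11, 7/3, 6/5)
obs 6: x=0 → posterior Dirichlet(13/3, 19/5, 11, 7/3, 6/5)

3/265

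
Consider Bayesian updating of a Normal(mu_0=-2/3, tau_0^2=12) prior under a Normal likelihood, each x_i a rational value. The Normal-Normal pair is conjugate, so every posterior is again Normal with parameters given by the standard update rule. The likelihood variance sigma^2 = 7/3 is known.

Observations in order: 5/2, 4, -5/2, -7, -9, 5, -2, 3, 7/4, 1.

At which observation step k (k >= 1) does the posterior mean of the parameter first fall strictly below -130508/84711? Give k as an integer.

obs 1: x=5/2 → posterior Normal(256/129, 84/43)
obs 2: x=4 → posterior Normal(688/237, 84/79)
obs 3: x=-5/2 → posterior Normal(418/345, 84/115)
obs 4: x=-7 → posterior Normal(-338/453, 84/151)
obs 5: x=-9 → posterior Normal(-1310/561, 84/187)
obs 6: x=5 → posterior Normal(-770/669, 84/223)
obs 7: x=-2 → posterior Normal(-986/777, 12/37)
obs 8: x=3 → posterior Normal(-662/885, 84/295)
obs 9: x=7/4 → posterior Normal(-473/993, 84/331)
obs 10: x=1 → posterior Normal(-365/1101, 84/367)

k = 5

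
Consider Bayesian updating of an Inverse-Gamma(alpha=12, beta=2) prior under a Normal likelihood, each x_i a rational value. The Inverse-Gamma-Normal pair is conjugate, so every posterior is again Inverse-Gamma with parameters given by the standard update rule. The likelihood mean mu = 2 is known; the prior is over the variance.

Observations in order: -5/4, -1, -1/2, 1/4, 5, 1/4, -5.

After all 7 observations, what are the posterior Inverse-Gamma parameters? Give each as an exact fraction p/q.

obs 1: x=-5/4 → posterior Inverse-Gamma(25/2, 233/32)
obs 2: x=-1 → posterior Inverse-Gamma(13, 377/32)
obs 3: x=-1/2 → posterior Inverse-Gamma(27/2, 477/32)
obs 4: x=1/4 → posterior Inverse-Gamma(14, 263/16)
obs 5: x=5 → posterior Inverse-Gamma(29/2, 335/16)
obs 6: x=1/4 → posterior Inverse-Gamma(15, 719/32)
obs 7: x=-5 → posterior Inverse-Gamma(31/2, 1503/32)

alpha=31/2, beta=1503/32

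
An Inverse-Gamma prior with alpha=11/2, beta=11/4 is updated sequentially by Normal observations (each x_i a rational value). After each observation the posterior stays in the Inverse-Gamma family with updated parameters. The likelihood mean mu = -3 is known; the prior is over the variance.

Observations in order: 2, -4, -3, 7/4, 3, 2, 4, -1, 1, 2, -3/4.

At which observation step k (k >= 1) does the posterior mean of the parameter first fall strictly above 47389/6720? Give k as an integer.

k = 6

obs 1: x=2 → posterior Inverse-Gamma(6, 61/4)
obs 2: x=-4 → posterior Inverse-Gamma(13/2, 63/4)
obs 3: x=-3 → posterior Inverse-Gamma(7, 63/4)
obs 4: x=7/4 → posterior Inverse-Gamma(15/2, 865/32)
obs 5: x=3 → posterior Inverse-Gamma(8, 1441/32)
obs 6: x=2 → posterior Inverse-Gamma(17/2, 1841/32)
obs 7: x=4 → posterior Inverse-Gamma(9, 2625/32)
obs 8: x=-1 → posterior Inverse-Gamma(19/2, 2689/32)
obs 9: x=1 → posterior Inverse-Gamma(10, 2945/32)
obs 10: x=2 → posterior Inverse-Gamma(21/2, 3345/32)
obs 11: x=-3/4 → posterior Inverse-Gamma(11, 1713/16)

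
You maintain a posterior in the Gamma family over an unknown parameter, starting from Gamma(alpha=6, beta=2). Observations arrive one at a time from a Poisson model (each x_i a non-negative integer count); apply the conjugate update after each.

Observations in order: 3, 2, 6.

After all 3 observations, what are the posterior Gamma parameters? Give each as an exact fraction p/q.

alpha=17, beta=5

obs 1: x=3 → posterior Gamma(9, 3)
obs 2: x=2 → posterior Gamma(11, 4)
obs 3: x=6 → posterior Gamma(17, 5)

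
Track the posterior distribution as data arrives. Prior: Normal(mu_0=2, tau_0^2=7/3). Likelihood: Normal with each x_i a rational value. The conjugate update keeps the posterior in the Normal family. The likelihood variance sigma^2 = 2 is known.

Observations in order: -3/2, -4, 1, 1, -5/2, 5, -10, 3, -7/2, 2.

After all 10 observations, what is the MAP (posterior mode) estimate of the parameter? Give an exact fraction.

obs 1: x=-3/2 → posterior Normal(3/26, 14/13)
obs 2: x=-4 → posterior Normal(-53/40, 7/10)
obs 3: x=1 → posterior Normal(-13/18, 14/27)
obs 4: x=1 → posterior Normal(-25/68, 7/17)
obs 5: x=-5/2 → posterior Normal(-30/41, 14/41)
obs 6: x=5 → posterior Normal(5/48, 7/24)
obs 7: x=-10 → posterior Normal(-13/11, 14/55)
obs 8: x=3 → posterior Normal(-22/31, 7/31)
obs 9: x=-7/2 → posterior Normal(-137/138, 14/69)
obs 10: x=2 → posterior Normal(-109/152, 7/38)

-109/152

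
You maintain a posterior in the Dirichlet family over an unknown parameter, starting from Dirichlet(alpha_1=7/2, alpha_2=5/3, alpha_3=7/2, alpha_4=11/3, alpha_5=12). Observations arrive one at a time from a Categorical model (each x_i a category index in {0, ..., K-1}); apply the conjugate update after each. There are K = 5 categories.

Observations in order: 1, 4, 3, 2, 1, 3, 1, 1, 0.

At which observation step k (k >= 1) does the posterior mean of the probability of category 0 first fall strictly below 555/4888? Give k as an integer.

k = 7

obs 1: x=1 → posterior Dirichlet(7/2, 8/3, 7/2, 11/3, 12)
obs 2: x=4 → posterior Dirichlet(7/2, 8/3, 7/2, 11/3, 13)
obs 3: x=3 → posterior Dirichlet(7/2, 8/3, 7/2, 14/3, 13)
obs 4: x=2 → posterior Dirichlet(7/2, 8/3, 9/2, 14/3, 13)
obs 5: x=1 → posterior Dirichlet(7/2, 11/3, 9/2, 14/3, 13)
obs 6: x=3 → posterior Dirichlet(7/2, 11/3, 9/2, 17/3, 13)
obs 7: x=1 → posterior Dirichlet(7/2, 14/3, 9/2, 17/3, 13)
obs 8: x=1 → posterior Dirichlet(7/2, 17/3, 9/2, 17/3, 13)
obs 9: x=0 → posterior Dirichlet(9/2, 17/3, 9/2, 17/3, 13)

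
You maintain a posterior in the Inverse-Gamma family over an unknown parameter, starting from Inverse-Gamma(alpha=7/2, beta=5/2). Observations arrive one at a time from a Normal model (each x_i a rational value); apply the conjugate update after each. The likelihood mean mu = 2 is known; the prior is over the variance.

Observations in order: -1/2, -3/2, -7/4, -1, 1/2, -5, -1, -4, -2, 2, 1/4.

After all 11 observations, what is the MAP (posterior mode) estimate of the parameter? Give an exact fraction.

obs 1: x=-1/2 → posterior Inverse-Gamma(4, 45/8)
obs 2: x=-3/2 → posterior Inverse-Gamma(9/2, 47/4)
obs 3: x=-7/4 → posterior Inverse-Gamma(5, 601/32)
obs 4: x=-1 → posterior Inverse-Gamma(11/2, 745/32)
obs 5: x=1/2 → posterior Inverse-Gamma(6, 781/32)
obs 6: x=-5 → posterior Inverse-Gamma(13/2, 1565/32)
obs 7: x=-1 → posterior Inverse-Gamma(7, 1709/32)
obs 8: x=-4 → posterior Inverse-Gamma(15/2, 2285/32)
obs 9: x=-2 → posterior Inverse-Gamma(8, 2541/32)
obs 10: x=2 → posterior Inverse-Gamma(17/2, 2541/32)
obs 11: x=1/4 → posterior Inverse-Gamma(9, 1295/16)

259/32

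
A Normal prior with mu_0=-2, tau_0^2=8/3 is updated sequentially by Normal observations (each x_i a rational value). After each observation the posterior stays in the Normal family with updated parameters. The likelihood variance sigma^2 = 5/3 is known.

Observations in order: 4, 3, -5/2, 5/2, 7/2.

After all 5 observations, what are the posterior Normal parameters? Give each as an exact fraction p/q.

mu_0=74/45, tau_0^2=8/27

obs 1: x=4 → posterior Normal(22/13, 40/39)
obs 2: x=3 → posterior Normal(46/21, 40/63)
obs 3: x=-5/2 → posterior Normal(26/29, 40/87)
obs 4: x=5/2 → posterior Normal(46/37, 40/111)
obs 5: x=7/2 → posterior Normal(74/45, 8/27)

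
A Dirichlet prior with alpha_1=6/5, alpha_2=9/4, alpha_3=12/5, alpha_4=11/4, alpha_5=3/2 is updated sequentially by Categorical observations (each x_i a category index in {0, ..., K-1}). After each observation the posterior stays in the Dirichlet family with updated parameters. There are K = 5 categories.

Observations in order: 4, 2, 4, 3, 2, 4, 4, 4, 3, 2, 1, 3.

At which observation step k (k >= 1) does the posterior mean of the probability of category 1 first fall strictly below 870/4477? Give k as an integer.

k = 2

obs 1: x=4 → posterior Dirichlet(6/5, 9/4, 12/5, 11/4, 5/2)
obs 2: x=2 → posterior Dirichlet(6/5, 9/4, 17/5, 11/4, 5/2)
obs 3: x=4 → posterior Dirichlet(6/5, 9/4, 17/5, 11/4, 7/2)
obs 4: x=3 → posterior Dirichlet(6/5, 9/4, 17/5, 15/4, 7/2)
obs 5: x=2 → posterior Dirichlet(6/5, 9/4, 22/5, 15/4, 7/2)
obs 6: x=4 → posterior Dirichlet(6/5, 9/4, 22/5, 15/4, 9/2)
obs 7: x=4 → posterior Dirichlet(6/5, 9/4, 22/5, 15/4, 11/2)
obs 8: x=4 → posterior Dirichlet(6/5, 9/4, 22/5, 15/4, 13/2)
obs 9: x=3 → posterior Dirichlet(6/5, 9/4, 22/5, 19/4, 13/2)
obs 10: x=2 → posterior Dirichlet(6/5, 9/4, 27/5, 19/4, 13/2)
obs 11: x=1 → posterior Dirichlet(6/5, 13/4, 27/5, 19/4, 13/2)
obs 12: x=3 → posterior Dirichlet(6/5, 13/4, 27/5, 23/4, 13/2)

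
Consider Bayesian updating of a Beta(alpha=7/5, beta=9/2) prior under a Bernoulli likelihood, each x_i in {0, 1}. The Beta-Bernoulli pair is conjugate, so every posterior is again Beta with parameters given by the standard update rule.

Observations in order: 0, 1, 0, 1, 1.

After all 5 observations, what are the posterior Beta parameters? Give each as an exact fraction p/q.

obs 1: x=0 → posterior Beta(7/5, 11/2)
obs 2: x=1 → posterior Beta(12/5, 11/2)
obs 3: x=0 → posterior Beta(12/5, 13/2)
obs 4: x=1 → posterior Beta(17/5, 13/2)
obs 5: x=1 → posterior Beta(22/5, 13/2)

alpha=22/5, beta=13/2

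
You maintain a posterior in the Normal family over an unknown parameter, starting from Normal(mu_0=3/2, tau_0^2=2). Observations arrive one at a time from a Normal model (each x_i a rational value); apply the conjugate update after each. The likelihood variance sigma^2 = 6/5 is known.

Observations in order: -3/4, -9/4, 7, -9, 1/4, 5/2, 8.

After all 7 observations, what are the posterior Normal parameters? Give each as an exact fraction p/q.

obs 1: x=-3/4 → posterior Normal(3/32, 3/4)
obs 2: x=-9/4 → posterior Normal(-21/26, 6/13)
obs 3: x=7 → posterior Normal(49/36, 1/3)
obs 4: x=-9 → posterior Normal(-41/46, 6/23)
obs 5: x=1/4 → posterior Normal(-11/16, 3/14)
obs 6: x=5/2 → posterior Normal(-9/44, 2/11)
obs 7: x=8 → posterior Normal(7/8, 3/19)

mu_0=7/8, tau_0^2=3/19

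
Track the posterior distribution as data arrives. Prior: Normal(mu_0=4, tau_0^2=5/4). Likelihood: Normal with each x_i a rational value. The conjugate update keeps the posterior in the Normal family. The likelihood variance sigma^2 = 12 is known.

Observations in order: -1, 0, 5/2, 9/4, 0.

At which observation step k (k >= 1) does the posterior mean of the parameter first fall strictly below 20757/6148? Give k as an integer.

obs 1: x=-1 → posterior Normal(187/53, 60/53)
obs 2: x=0 → posterior Normal(187/58, 30/29)
obs 3: x=5/2 → posterior Normal(19/6, 20/21)
obs 4: x=9/4 → posterior Normal(843/272, 15/17)
obs 5: x=0 → posterior Normal(843/292, 60/73)

k = 2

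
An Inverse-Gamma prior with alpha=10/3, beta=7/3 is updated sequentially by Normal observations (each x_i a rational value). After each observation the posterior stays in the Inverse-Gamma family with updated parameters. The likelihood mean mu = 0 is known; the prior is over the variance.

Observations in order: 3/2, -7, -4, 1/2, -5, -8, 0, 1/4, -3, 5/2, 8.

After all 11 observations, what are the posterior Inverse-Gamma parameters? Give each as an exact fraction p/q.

obs 1: x=3/2 → posterior Inverse-Gamma(23/6, 83/24)
obs 2: x=-7 → posterior Inverse-Gamma(13/3, 671/24)
obs 3: x=-4 → posterior Inverse-Gamma(29/6, 863/24)
obs 4: x=1/2 → posterior Inverse-Gamma(16/3, 433/12)
obs 5: x=-5 → posterior Inverse-Gamma(35/6, 583/12)
obs 6: x=-8 → posterior Inverse-Gamma(19/3, 967/12)
obs 7: x=0 → posterior Inverse-Gamma(41/6, 967/12)
obs 8: x=1/4 → posterior Inverse-Gamma(22/3, 7739/96)
obs 9: x=-3 → posterior Inverse-Gamma(47/6, 8171/96)
obs 10: x=5/2 → posterior Inverse-Gamma(25/3, 8471/96)
obs 11: x=8 → posterior Inverse-Gamma(53/6, 11543/96)

alpha=53/6, beta=11543/96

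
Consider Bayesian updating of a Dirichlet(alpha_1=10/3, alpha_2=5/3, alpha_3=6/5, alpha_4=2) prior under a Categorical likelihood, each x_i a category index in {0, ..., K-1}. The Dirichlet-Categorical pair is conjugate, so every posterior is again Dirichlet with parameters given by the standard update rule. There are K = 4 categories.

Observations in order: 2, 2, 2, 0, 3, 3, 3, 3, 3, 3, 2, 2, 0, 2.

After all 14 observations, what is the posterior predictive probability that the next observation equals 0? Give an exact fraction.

obs 1: x=2 → posterior Dirichlet(10/3, 5/3, 11/5, 2)
obs 2: x=2 → posterior Dirichlet(10/3, 5/3, 16/5, 2)
obs 3: x=2 → posterior Dirichlet(10/3, 5/3, 21/5, 2)
obs 4: x=0 → posterior Dirichlet(13/3, 5/3, 21/5, 2)
obs 5: x=3 → posterior Dirichlet(13/3, 5/3, 21/5, 3)
obs 6: x=3 → posterior Dirichlet(13/3, 5/3, 21/5, 4)
obs 7: x=3 → posterior Dirichlet(13/3, 5/3, 21/5, 5)
obs 8: x=3 → posterior Dirichlet(13/3, 5/3, 21/5, 6)
obs 9: x=3 → posterior Dirichlet(13/3, 5/3, 21/5, 7)
obs 10: x=3 → posterior Dirichlet(13/3, 5/3, 21/5, 8)
obs 11: x=2 → posterior Dirichlet(13/3, 5/3, 26/5, 8)
obs 12: x=2 → posterior Dirichlet(13/3, 5/3, 31/5, 8)
obs 13: x=0 → posterior Dirichlet(16/3, 5/3, 31/5, 8)
obs 14: x=2 → posterior Dirichlet(16/3, 5/3, 36/5, 8)

80/333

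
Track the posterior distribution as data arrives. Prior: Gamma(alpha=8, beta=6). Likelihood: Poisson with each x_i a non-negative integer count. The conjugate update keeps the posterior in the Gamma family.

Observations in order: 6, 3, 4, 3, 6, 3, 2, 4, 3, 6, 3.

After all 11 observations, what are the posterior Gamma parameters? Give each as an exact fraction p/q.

obs 1: x=6 → posterior Gamma(14, 7)
obs 2: x=3 → posterior Gamma(17, 8)
obs 3: x=4 → posterior Gamma(21, 9)
obs 4: x=3 → posterior Gamma(24, 10)
obs 5: x=6 → posterior Gamma(30, 11)
obs 6: x=3 → posterior Gamma(33, 12)
obs 7: x=2 → posterior Gamma(35, 13)
obs 8: x=4 → posterior Gamma(39, 14)
obs 9: x=3 → posterior Gamma(42, 15)
obs 10: x=6 → posterior Gamma(48, 16)
obs 11: x=3 → posterior Gamma(51, 17)

alpha=51, beta=17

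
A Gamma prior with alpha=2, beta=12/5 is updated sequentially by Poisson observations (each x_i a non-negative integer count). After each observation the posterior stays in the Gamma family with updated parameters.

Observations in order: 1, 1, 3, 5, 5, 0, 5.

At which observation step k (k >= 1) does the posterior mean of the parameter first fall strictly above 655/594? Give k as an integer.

obs 1: x=1 → posterior Gamma(3, 17/5)
obs 2: x=1 → posterior Gamma(4, 22/5)
obs 3: x=3 → posterior Gamma(7, 27/5)
obs 4: x=5 → posterior Gamma(12, 32/5)
obs 5: x=5 → posterior Gamma(17, 37/5)
obs 6: x=0 → posterior Gamma(17, 42/5)
obs 7: x=5 → posterior Gamma(22, 47/5)

k = 3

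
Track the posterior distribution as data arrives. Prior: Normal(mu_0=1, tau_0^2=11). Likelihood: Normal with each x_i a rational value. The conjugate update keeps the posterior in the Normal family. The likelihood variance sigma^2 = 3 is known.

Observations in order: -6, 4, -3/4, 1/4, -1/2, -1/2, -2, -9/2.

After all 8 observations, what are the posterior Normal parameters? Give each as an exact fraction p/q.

obs 1: x=-6 → posterior Normal(-9/2, 33/14)
obs 2: x=4 → posterior Normal(-19/25, 33/25)
obs 3: x=-3/4 → posterior Normal(-109/144, 11/12)
obs 4: x=1/4 → posterior Normal(-49/94, 33/47)
obs 5: x=-1/2 → posterior Normal(-15/29, 33/58)
obs 6: x=-1/2 → posterior Normal(-71/138, 11/23)
obs 7: x=-2 → posterior Normal(-23/32, 33/80)
obs 8: x=-9/2 → posterior Normal(-107/91, 33/91)

mu_0=-107/91, tau_0^2=33/91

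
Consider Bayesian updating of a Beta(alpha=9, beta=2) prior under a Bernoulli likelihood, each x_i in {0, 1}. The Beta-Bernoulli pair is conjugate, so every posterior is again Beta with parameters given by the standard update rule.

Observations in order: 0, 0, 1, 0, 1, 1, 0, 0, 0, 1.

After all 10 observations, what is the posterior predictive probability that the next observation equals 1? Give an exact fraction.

13/21

obs 1: x=0 → posterior Beta(9, 3)
obs 2: x=0 → posterior Beta(9, 4)
obs 3: x=1 → posterior Beta(10, 4)
obs 4: x=0 → posterior Beta(10, 5)
obs 5: x=1 → posterior Beta(11, 5)
obs 6: x=1 → posterior Beta(12, 5)
obs 7: x=0 → posterior Beta(12, 6)
obs 8: x=0 → posterior Beta(12, 7)
obs 9: x=0 → posterior Beta(12, 8)
obs 10: x=1 → posterior Beta(13, 8)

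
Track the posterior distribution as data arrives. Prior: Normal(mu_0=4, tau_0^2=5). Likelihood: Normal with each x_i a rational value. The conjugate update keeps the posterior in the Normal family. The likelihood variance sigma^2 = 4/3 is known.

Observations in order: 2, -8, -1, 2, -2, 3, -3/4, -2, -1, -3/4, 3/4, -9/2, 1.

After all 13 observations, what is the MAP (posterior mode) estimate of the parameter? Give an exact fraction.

-611/796

obs 1: x=2 → posterior Normal(46/19, 20/19)
obs 2: x=-8 → posterior Normal(-37/17, 10/17)
obs 3: x=-1 → posterior Normal(-89/49, 20/49)
obs 4: x=2 → posterior Normal(-59/64, 5/16)
obs 5: x=-2 → posterior Normal(-89/79, 20/79)
obs 6: x=3 → posterior Normal(-22/47, 10/47)
obs 7: x=-3/4 → posterior Normal(-221/436, 20/109)
obs 8: x=-2 → posterior Normal(-11/16, 5/31)
obs 9: x=-1 → posterior Normal(-401/556, 20/139)
obs 10: x=-3/4 → posterior Normal(-223/308, 10/77)
obs 11: x=3/4 → posterior Normal(-401/676, 20/169)
obs 12: x=-9/2 → posterior Normal(-671/736, 5/46)
obs 13: x=1 → posterior Normal(-611/796, 20/199)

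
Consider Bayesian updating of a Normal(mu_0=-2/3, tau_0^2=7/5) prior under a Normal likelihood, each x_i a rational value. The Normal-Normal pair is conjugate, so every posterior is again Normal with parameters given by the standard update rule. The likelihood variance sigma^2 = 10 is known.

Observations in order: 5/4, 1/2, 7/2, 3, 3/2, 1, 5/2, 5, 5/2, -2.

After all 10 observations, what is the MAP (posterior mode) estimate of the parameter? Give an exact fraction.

obs 1: x=5/4 → posterior Normal(-295/684, 70/57)
obs 2: x=1/2 → posterior Normal(-253/768, 35/32)
obs 3: x=7/2 → posterior Normal(41/852, 70/71)
obs 4: x=3 → posterior Normal(293/936, 35/39)
obs 5: x=3/2 → posterior Normal(419/1020, 14/17)
obs 6: x=1 → posterior Normal(503/1104, 35/46)
obs 7: x=5/2 → posterior Normal(713/1188, 70/99)
obs 8: x=5 → posterior Normal(1133/1272, 35/53)
obs 9: x=5/2 → posterior Normal(1343/1356, 70/113)
obs 10: x=-2 → posterior Normal(235/288, 7/12)

235/288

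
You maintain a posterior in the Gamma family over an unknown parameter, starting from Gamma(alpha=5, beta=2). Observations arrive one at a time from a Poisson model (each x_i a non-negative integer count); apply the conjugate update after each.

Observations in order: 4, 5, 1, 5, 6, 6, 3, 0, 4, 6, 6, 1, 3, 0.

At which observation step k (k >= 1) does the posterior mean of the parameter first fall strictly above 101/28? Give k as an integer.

k = 5

obs 1: x=4 → posterior Gamma(9, 3)
obs 2: x=5 → posterior Gamma(14, 4)
obs 3: x=1 → posterior Gamma(15, 5)
obs 4: x=5 → posterior Gamma(20, 6)
obs 5: x=6 → posterior Gamma(26, 7)
obs 6: x=6 → posterior Gamma(32, 8)
obs 7: x=3 → posterior Gamma(35, 9)
obs 8: x=0 → posterior Gamma(35, 10)
obs 9: x=4 → posterior Gamma(39, 11)
obs 10: x=6 → posterior Gamma(45, 12)
obs 11: x=6 → posterior Gamma(51, 13)
obs 12: x=1 → posterior Gamma(52, 14)
obs 13: x=3 → posterior Gamma(55, 15)
obs 14: x=0 → posterior Gamma(55, 16)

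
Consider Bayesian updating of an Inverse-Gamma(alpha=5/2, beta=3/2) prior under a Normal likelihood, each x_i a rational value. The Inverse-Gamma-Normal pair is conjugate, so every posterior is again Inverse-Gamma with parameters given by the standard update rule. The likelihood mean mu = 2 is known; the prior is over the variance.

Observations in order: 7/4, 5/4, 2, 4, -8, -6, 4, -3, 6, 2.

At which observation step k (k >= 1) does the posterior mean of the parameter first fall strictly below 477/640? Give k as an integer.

obs 1: x=7/4 → posterior Inverse-Gamma(3, 49/32)
obs 2: x=5/4 → posterior Inverse-Gamma(7/2, 29/16)
obs 3: x=2 → posterior Inverse-Gamma(4, 29/16)
obs 4: x=4 → posterior Inverse-Gamma(9/2, 61/16)
obs 5: x=-8 → posterior Inverse-Gamma(5, 861/16)
obs 6: x=-6 → posterior Inverse-Gamma(11/2, 1373/16)
obs 7: x=4 → posterior Inverse-Gamma(6, 1405/16)
obs 8: x=-3 → posterior Inverse-Gamma(13/2, 1605/16)
obs 9: x=6 → posterior Inverse-Gamma(7, 1733/16)
obs 10: x=2 → posterior Inverse-Gamma(15/2, 1733/16)

k = 2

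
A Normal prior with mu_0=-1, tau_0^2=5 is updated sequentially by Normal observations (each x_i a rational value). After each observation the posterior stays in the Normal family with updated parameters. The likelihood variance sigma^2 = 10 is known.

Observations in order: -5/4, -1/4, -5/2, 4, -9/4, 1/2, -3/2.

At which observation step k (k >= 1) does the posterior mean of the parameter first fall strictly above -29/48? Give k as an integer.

k = 4

obs 1: x=-5/4 → posterior Normal(-13/12, 10/3)
obs 2: x=-1/4 → posterior Normal(-7/8, 5/2)
obs 3: x=-5/2 → posterior Normal(-6/5, 2)
obs 4: x=4 → posterior Normal(-1/3, 5/3)
obs 5: x=-9/4 → posterior Normal(-17/28, 10/7)
obs 6: x=1/2 → posterior Normal(-15/32, 5/4)
obs 7: x=-3/2 → posterior Normal(-7/12, 10/9)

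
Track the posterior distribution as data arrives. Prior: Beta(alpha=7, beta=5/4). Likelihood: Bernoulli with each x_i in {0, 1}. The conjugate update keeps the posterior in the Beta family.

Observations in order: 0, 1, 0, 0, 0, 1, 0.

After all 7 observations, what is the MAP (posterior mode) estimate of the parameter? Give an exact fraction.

32/53

obs 1: x=0 → posterior Beta(7, 9/4)
obs 2: x=1 → posterior Beta(8, 9/4)
obs 3: x=0 → posterior Beta(8, 13/4)
obs 4: x=0 → posterior Beta(8, 17/4)
obs 5: x=0 → posterior Beta(8, 21/4)
obs 6: x=1 → posterior Beta(9, 21/4)
obs 7: x=0 → posterior Beta(9, 25/4)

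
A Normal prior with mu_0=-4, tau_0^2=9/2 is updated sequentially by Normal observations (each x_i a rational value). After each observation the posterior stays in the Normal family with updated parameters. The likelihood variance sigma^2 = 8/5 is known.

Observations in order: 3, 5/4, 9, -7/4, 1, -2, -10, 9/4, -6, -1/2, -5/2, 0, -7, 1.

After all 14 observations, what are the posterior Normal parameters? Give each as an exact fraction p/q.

mu_0=-2461/2584, tau_0^2=36/323

obs 1: x=3 → posterior Normal(71/61, 72/61)
obs 2: x=5/4 → posterior Normal(509/424, 36/53)
obs 3: x=9 → posterior Normal(2129/604, 72/151)
obs 4: x=-7/4 → posterior Normal(907/392, 18/49)
obs 5: x=1 → posterior Normal(997/482, 72/241)
obs 6: x=-2 → posterior Normal(817/572, 36/143)
obs 7: x=-10 → posterior Normal(-83/662, 72/331)
obs 8: x=9/4 → posterior Normal(239/1504, 9/47)
obs 9: x=-6 → posterior Normal(-841/1684, 72/421)
obs 10: x=-1/2 → posterior Normal(-931/1864, 36/233)
obs 11: x=-5/2 → posterior Normal(-1381/2044, 72/511)
obs 12: x=0 → posterior Normal(-1381/2224, 18/139)
obs 13: x=-7 → posterior Normal(-2641/2404, 72/601)
obs 14: x=1 → posterior Normal(-2461/2584, 36/323)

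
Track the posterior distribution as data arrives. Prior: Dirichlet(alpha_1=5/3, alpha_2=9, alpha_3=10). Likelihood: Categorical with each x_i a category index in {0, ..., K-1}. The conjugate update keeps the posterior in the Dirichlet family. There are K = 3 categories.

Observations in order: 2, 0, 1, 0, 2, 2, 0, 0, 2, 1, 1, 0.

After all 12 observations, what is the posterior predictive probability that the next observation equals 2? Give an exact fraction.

3/7

obs 1: x=2 → posterior Dirichlet(5/3, 9, 11)
obs 2: x=0 → posterior Dirichlet(8/3, 9, 11)
obs 3: x=1 → posterior Dirichlet(8/3, 10, 11)
obs 4: x=0 → posterior Dirichlet(11/3, 10, 11)
obs 5: x=2 → posterior Dirichlet(11/3, 10, 12)
obs 6: x=2 → posterior Dirichlet(11/3, 10, 13)
obs 7: x=0 → posterior Dirichlet(14/3, 10, 13)
obs 8: x=0 → posterior Dirichlet(17/3, 10, 13)
obs 9: x=2 → posterior Dirichlet(17/3, 10, 14)
obs 10: x=1 → posterior Dirichlet(17/3, 11, 14)
obs 11: x=1 → posterior Dirichlet(17/3, 12, 14)
obs 12: x=0 → posterior Dirichlet(20/3, 12, 14)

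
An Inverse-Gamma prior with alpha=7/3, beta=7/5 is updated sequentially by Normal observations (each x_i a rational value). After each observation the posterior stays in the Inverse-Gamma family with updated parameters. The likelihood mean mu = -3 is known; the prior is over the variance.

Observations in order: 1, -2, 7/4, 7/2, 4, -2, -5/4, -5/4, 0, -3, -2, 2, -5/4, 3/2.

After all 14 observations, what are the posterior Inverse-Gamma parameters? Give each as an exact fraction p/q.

alpha=28/3, beta=3981/40

obs 1: x=1 → posterior Inverse-Gamma(17/6, 47/5)
obs 2: x=-2 → posterior Inverse-Gamma(10/3, 99/10)
obs 3: x=7/4 → posterior Inverse-Gamma(23/6, 3389/160)
obs 4: x=7/2 → posterior Inverse-Gamma(13/3, 6769/160)
obs 5: x=4 → posterior Inverse-Gamma(29/6, 10689/160)
obs 6: x=-2 → posterior Inverse-Gamma(16/3, 10769/160)
obs 7: x=-5/4 → posterior Inverse-Gamma(35/6, 5507/80)
obs 8: x=-5/4 → posterior Inverse-Gamma(19/3, 11259/160)
obs 9: x=0 → posterior Inverse-Gamma(41/6, 11979/160)
obs 10: x=-3 → posterior Inverse-Gamma(22/3, 11979/160)
obs 11: x=-2 → posterior Inverse-Gamma(47/6, 12059/160)
obs 12: x=2 → posterior Inverse-Gamma(25/3, 14059/160)
obs 13: x=-5/4 → posterior Inverse-Gamma(53/6, 447/5)
obs 14: x=3/2 → posterior Inverse-Gamma(28/3, 3981/40)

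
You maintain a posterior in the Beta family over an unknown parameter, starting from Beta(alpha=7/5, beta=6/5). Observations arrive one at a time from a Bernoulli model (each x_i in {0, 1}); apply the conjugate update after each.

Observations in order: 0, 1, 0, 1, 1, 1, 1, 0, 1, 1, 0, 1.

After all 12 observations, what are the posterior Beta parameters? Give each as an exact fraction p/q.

alpha=47/5, beta=26/5

obs 1: x=0 → posterior Beta(7/5, 11/5)
obs 2: x=1 → posterior Beta(12/5, 11/5)
obs 3: x=0 → posterior Beta(12/5, 16/5)
obs 4: x=1 → posterior Beta(17/5, 16/5)
obs 5: x=1 → posterior Beta(22/5, 16/5)
obs 6: x=1 → posterior Beta(27/5, 16/5)
obs 7: x=1 → posterior Beta(32/5, 16/5)
obs 8: x=0 → posterior Beta(32/5, 21/5)
obs 9: x=1 → posterior Beta(37/5, 21/5)
obs 10: x=1 → posterior Beta(42/5, 21/5)
obs 11: x=0 → posterior Beta(42/5, 26/5)
obs 12: x=1 → posterior Beta(47/5, 26/5)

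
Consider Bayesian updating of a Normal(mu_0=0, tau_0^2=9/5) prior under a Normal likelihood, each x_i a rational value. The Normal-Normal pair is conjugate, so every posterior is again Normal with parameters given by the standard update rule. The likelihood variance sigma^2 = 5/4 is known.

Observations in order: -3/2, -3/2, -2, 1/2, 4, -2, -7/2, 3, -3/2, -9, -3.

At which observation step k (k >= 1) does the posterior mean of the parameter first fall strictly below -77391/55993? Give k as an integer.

obs 1: x=-3/2 → posterior Normal(-54/61, 45/61)
obs 2: x=-3/2 → posterior Normal(-108/97, 45/97)
obs 3: x=-2 → posterior Normal(-180/133, 45/133)
obs 4: x=1/2 → posterior Normal(-162/169, 45/169)
obs 5: x=4 → posterior Normal(-18/205, 9/41)
obs 6: x=-2 → posterior Normal(-90/241, 45/241)
obs 7: x=-7/2 → posterior Normal(-216/277, 45/277)
obs 8: x=3 → posterior Normal(-108/313, 45/313)
obs 9: x=-3/2 → posterior Normal(-162/349, 45/349)
obs 10: x=-9 → posterior Normal(-486/385, 9/77)
obs 11: x=-3 → posterior Normal(-594/421, 45/421)

k = 11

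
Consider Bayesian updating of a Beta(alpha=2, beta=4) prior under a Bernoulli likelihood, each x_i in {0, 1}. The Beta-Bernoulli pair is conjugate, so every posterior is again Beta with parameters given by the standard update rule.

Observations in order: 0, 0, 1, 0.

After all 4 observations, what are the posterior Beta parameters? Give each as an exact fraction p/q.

obs 1: x=0 → posterior Beta(2, 5)
obs 2: x=0 → posterior Beta(2, 6)
obs 3: x=1 → posterior Beta(3, 6)
obs 4: x=0 → posterior Beta(3, 7)

alpha=3, beta=7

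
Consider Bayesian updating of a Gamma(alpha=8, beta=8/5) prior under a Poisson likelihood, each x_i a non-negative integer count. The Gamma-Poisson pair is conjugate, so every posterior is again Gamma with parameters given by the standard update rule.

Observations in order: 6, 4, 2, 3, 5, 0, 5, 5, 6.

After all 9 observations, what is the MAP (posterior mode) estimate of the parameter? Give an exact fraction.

215/53

obs 1: x=6 → posterior Gamma(14, 13/5)
obs 2: x=4 → posterior Gamma(18, 18/5)
obs 3: x=2 → posterior Gamma(20, 23/5)
obs 4: x=3 → posterior Gamma(23, 28/5)
obs 5: x=5 → posterior Gamma(28, 33/5)
obs 6: x=0 → posterior Gamma(28, 38/5)
obs 7: x=5 → posterior Gamma(33, 43/5)
obs 8: x=5 → posterior Gamma(38, 48/5)
obs 9: x=6 → posterior Gamma(44, 53/5)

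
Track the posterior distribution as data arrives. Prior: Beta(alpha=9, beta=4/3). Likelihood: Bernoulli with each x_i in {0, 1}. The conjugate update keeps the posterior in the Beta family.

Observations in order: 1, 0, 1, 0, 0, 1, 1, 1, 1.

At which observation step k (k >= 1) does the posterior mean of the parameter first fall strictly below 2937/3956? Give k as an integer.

obs 1: x=1 → posterior Beta(10, 4/3)
obs 2: x=0 → posterior Beta(10, 7/3)
obs 3: x=1 → posterior Beta(11, 7/3)
obs 4: x=0 → posterior Beta(11, 10/3)
obs 5: x=0 → posterior Beta(11, 13/3)
obs 6: x=1 → posterior Beta(12, 13/3)
obs 7: x=1 → posterior Beta(13, 13/3)
obs 8: x=1 → posterior Beta(14, 13/3)
obs 9: x=1 → posterior Beta(15, 13/3)

k = 5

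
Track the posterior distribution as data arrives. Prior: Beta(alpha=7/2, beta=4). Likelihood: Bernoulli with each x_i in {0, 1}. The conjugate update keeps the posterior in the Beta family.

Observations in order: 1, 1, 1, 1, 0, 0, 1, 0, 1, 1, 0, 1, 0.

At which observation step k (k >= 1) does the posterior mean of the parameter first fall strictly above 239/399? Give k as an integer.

obs 1: x=1 → posterior Beta(9/2, 4)
obs 2: x=1 → posterior Beta(11/2, 4)
obs 3: x=1 → posterior Beta(13/2, 4)
obs 4: x=1 → posterior Beta(15/2, 4)
obs 5: x=0 → posterior Beta(15/2, 5)
obs 6: x=0 → posterior Beta(15/2, 6)
obs 7: x=1 → posterior Beta(17/2, 6)
obs 8: x=0 → posterior Beta(17/2, 7)
obs 9: x=1 → posterior Beta(19/2, 7)
obs 10: x=1 → posterior Beta(21/2, 7)
obs 11: x=0 → posterior Beta(21/2, 8)
obs 12: x=1 → posterior Beta(23/2, 8)
obs 13: x=0 → posterior Beta(23/2, 9)

k = 3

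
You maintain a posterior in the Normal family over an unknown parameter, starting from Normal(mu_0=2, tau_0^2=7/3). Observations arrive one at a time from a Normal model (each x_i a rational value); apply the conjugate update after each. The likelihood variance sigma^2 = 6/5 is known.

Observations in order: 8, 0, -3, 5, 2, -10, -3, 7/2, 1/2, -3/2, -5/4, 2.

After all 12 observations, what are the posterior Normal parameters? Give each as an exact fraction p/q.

obs 1: x=8 → posterior Normal(316/53, 42/53)
obs 2: x=0 → posterior Normal(79/22, 21/44)
obs 3: x=-3 → posterior Normal(211/123, 14/41)
obs 4: x=5 → posterior Normal(193/79, 21/79)
obs 5: x=2 → posterior Normal(456/193, 42/193)
obs 6: x=-10 → posterior Normal(53/114, 7/38)
obs 7: x=-3 → posterior Normal(1/263, 42/263)
obs 8: x=7/2 → posterior Normal(247/596, 21/149)
obs 9: x=1/2 → posterior Normal(47/111, 14/111)
obs 10: x=-3/2 → posterior Normal(177/736, 21/184)
obs 11: x=-5/4 → posterior Normal(179/1612, 42/403)
obs 12: x=2 → posterior Normal(153/584, 7/73)

mu_0=153/584, tau_0^2=7/73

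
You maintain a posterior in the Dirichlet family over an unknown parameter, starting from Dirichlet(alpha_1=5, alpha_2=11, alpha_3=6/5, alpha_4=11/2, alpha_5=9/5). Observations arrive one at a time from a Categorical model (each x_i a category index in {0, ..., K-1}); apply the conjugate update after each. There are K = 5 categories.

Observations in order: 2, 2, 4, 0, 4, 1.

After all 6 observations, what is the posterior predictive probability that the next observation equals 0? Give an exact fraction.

12/61

obs 1: x=2 → posterior Dirichlet(5, 11, 11/5, 11/2, 9/5)
obs 2: x=2 → posterior Dirichlet(5, 11, 16/5, 11/2, 9/5)
obs 3: x=4 → posterior Dirichlet(5, 11, 16/5, 11/2, 14/5)
obs 4: x=0 → posterior Dirichlet(6, 11, 16/5, 11/2, 14/5)
obs 5: x=4 → posterior Dirichlet(6, 11, 16/5, 11/2, 19/5)
obs 6: x=1 → posterior Dirichlet(6, 12, 16/5, 11/2, 19/5)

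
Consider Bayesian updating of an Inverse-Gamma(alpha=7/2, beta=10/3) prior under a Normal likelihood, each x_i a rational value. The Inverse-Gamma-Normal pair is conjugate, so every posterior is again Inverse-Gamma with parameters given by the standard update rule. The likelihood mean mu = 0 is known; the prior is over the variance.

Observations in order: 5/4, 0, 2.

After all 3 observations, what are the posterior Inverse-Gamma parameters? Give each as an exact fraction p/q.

alpha=5, beta=587/96

obs 1: x=5/4 → posterior Inverse-Gamma(4, 395/96)
obs 2: x=0 → posterior Inverse-Gamma(9/2, 395/96)
obs 3: x=2 → posterior Inverse-Gamma(5, 587/96)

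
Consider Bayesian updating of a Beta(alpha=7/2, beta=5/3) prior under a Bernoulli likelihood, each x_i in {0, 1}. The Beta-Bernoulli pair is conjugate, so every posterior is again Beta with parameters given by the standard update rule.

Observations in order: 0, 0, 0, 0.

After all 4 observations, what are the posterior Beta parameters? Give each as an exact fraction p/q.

alpha=7/2, beta=17/3

obs 1: x=0 → posterior Beta(7/2, 8/3)
obs 2: x=0 → posterior Beta(7/2, 11/3)
obs 3: x=0 → posterior Beta(7/2, 14/3)
obs 4: x=0 → posterior Beta(7/2, 17/3)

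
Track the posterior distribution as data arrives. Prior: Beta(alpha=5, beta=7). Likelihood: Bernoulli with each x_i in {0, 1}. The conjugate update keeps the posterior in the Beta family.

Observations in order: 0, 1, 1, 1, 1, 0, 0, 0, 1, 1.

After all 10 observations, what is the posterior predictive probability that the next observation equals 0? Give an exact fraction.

obs 1: x=0 → posterior Beta(5, 8)
obs 2: x=1 → posterior Beta(6, 8)
obs 3: x=1 → posterior Beta(7, 8)
obs 4: x=1 → posterior Beta(8, 8)
obs 5: x=1 → posterior Beta(9, 8)
obs 6: x=0 → posterior Beta(9, 9)
obs 7: x=0 → posterior Beta(9, 10)
obs 8: x=0 → posterior Beta(9, 11)
obs 9: x=1 → posterior Beta(10, 11)
obs 10: x=1 → posterior Beta(11, 11)

1/2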